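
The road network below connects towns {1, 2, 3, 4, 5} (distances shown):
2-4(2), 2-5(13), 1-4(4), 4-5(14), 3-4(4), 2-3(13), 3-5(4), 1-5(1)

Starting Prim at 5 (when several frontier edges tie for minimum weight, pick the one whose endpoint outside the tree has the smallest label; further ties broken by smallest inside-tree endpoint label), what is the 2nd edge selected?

Prim, starting at 5.
Step 1: cheapest edge leaving the tree is 1-5 (1); add 1.
Step 2: cheapest edge leaving the tree is 3-5 (4); add 3.
Step 3: cheapest edge leaving the tree is 1-4 (4); add 4.
Step 4: cheapest edge leaving the tree is 2-4 (2); add 2.
The 2nd edge added is 3-5.

3-5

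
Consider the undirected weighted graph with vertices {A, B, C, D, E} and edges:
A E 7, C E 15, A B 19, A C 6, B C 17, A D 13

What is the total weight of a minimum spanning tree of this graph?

Sort edges by weight, then run Kruskal:
A C (6): add. Components now {A,C} {B} {D} {E}
A E (7): add. Components now {A,C,E} {B} {D}
A D (13): add. Components now {A,C,D,E} {B}
C E (15): skip — C and E already connected.
B C (17): add. Components now {A,B,C,D,E}
MST edges: A C, A E, A D, B C; total weight 6+7+13+17 = 43.

43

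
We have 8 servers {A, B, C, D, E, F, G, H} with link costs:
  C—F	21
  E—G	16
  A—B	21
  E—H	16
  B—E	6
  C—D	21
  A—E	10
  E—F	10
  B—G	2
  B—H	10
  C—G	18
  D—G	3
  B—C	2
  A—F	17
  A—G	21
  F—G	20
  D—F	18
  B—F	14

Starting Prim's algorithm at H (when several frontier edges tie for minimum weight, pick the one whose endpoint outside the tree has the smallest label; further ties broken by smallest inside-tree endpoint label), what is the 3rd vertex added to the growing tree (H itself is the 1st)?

C

Prim, starting at H.
Step 1: cheapest edge leaving the tree is B—H (10); add B.
Step 2: cheapest edge leaving the tree is B—C (2); add C.
Step 3: cheapest edge leaving the tree is B—G (2); add G.
Step 4: cheapest edge leaving the tree is D—G (3); add D.
Step 5: cheapest edge leaving the tree is B—E (6); add E.
Step 6: cheapest edge leaving the tree is A—E (10); add A.
Step 7: cheapest edge leaving the tree is E—F (10); add F.
Vertex order: H, B, C, G, D, E, A, F. The 3rd vertex is C.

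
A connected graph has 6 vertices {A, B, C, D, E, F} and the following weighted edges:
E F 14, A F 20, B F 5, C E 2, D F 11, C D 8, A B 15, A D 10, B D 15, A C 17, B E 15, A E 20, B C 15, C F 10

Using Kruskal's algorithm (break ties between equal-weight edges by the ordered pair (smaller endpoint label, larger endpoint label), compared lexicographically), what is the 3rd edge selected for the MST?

C-D

Sort edges by weight, then run Kruskal:
C E (2): add. Components now {A} {B} {C,E} {D} {F}
B F (5): add. Components now {A} {B,F} {C,E} {D}
C D (8): add. Components now {A} {B,F} {C,D,E}
A D (10): add. Components now {A,C,D,E} {B,F}
C F (10): add. Components now {A,B,C,D,E,F}
The 3rd edge added is C D.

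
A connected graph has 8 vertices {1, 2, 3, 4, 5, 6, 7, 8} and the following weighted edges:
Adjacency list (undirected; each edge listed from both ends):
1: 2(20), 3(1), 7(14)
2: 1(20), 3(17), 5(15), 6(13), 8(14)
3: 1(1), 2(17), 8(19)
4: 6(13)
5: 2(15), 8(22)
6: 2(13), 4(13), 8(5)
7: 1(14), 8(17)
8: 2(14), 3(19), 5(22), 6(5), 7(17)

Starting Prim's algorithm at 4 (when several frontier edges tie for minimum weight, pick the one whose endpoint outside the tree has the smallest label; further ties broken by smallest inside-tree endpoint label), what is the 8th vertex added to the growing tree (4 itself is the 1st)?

Prim's algorithm from 4:
Step 1: cheapest edge leaving the tree is 4–6 (13); add 6.
Step 2: cheapest edge leaving the tree is 6–8 (5); add 8.
Step 3: cheapest edge leaving the tree is 2–6 (13); add 2.
Step 4: cheapest edge leaving the tree is 2–5 (15); add 5.
Step 5: cheapest edge leaving the tree is 2–3 (17); add 3.
Step 6: cheapest edge leaving the tree is 1–3 (1); add 1.
Step 7: cheapest edge leaving the tree is 1–7 (14); add 7.
Vertex order: 4, 6, 8, 2, 5, 3, 1, 7. The 8th vertex is 7.

7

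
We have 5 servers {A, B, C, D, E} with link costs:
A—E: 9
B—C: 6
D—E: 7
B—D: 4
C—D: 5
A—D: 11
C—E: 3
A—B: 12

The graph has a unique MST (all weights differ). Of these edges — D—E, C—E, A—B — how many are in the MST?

1

Kruskal's algorithm — process edges by increasing weight (ties by edge label):
C—E (3): add — endpoints in different components.
B—D (4): add — endpoints in different components.
C—D (5): add — endpoints in different components.
B—C (6): skip — B and C already connected.
D—E (7): skip — D and E already connected.
A—E (9): add — endpoints in different components.
MST edge set: {C—E, B—D, C—D, A—E}.
Of the listed edges, {C—E} are in the MST → 1.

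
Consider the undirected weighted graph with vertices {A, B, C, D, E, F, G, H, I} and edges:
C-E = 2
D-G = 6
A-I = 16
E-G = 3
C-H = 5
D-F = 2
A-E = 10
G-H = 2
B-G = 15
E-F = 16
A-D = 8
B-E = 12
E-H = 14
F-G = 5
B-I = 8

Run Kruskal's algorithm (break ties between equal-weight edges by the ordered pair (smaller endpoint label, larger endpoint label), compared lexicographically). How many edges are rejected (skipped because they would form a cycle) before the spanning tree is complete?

Kruskal's algorithm — process edges by increasing weight (ties by edge label):
C-E (2): add — endpoints in different components.
D-F (2): add — endpoints in different components.
G-H (2): add — endpoints in different components.
E-G (3): add — endpoints in different components.
C-H (5): skip — C and H already connected.
F-G (5): add — endpoints in different components.
D-G (6): skip — D and G already connected.
A-D (8): add — endpoints in different components.
B-I (8): add — endpoints in different components.
A-E (10): skip — A and E already connected.
B-E (12): add — endpoints in different components.
Edges rejected before the tree was complete: 3.

3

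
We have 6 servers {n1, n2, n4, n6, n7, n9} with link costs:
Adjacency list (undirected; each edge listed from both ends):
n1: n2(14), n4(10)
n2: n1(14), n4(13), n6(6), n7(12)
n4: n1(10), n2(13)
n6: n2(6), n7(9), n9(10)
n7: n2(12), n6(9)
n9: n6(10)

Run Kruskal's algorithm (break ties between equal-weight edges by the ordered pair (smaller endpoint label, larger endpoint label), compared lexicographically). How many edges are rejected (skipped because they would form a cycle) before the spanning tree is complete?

Sort edges by weight, then run Kruskal:
n2 n6 (6): add — endpoints in different components.
n6 n7 (9): add — endpoints in different components.
n1 n4 (10): add — endpoints in different components.
n6 n9 (10): add — endpoints in different components.
n2 n7 (12): skip — n2 and n7 already connected.
n2 n4 (13): add — endpoints in different components.
Edges rejected before the tree was complete: 1.

1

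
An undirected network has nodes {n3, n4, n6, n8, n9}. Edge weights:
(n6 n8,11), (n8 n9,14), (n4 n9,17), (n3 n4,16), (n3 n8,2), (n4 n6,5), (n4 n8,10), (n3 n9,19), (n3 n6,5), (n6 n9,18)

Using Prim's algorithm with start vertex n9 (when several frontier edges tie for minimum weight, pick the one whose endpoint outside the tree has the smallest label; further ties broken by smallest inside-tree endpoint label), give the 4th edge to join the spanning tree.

n4-n6

Prim, starting at n9.
Step 1: frontier [n8 n9 14, n4 n9 17, n6 n9 18, n3 n9 19] → take n8 n9 (14); add n8.
Step 2: frontier [n3 n8 2, n4 n8 10, n6 n8 11, n4 n9 17, n6 n9 18, n3 n9 19] → take n3 n8 (2); add n3.
Step 3: frontier [n3 n6 5, n3 n4 16, n4 n8 10, n6 n8 11, n4 n9 17, n6 n9 18] → take n3 n6 (5); add n6.
Step 4: frontier [n3 n4 16, n4 n6 5, n4 n8 10, n4 n9 17] → take n4 n6 (5); add n4.
The 4th edge added is n4 n6.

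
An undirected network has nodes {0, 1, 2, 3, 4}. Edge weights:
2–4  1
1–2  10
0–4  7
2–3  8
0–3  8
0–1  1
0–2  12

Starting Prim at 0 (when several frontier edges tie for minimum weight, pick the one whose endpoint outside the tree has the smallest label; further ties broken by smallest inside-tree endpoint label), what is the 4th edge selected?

Prim, starting at 0.
Step 1: cheapest edge leaving the tree is 0–1 (1); add 1.
Step 2: cheapest edge leaving the tree is 0–4 (7); add 4.
Step 3: cheapest edge leaving the tree is 2–4 (1); add 2.
Step 4: cheapest edge leaving the tree is 0–3 (8); add 3.
The 4th edge added is 0–3.

0-3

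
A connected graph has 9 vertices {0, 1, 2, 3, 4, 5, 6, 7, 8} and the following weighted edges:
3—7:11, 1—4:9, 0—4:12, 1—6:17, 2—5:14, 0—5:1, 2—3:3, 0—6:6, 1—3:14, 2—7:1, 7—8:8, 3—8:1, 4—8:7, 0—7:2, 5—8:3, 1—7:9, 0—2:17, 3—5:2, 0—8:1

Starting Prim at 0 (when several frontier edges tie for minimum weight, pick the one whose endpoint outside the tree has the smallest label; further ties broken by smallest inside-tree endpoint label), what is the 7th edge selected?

4-8

Grow the tree from 0 using Prim:
Step 1: cheapest edge leaving the tree is 0—5 (1); add 5.
Step 2: cheapest edge leaving the tree is 0—8 (1); add 8.
Step 3: cheapest edge leaving the tree is 3—8 (1); add 3.
Step 4: cheapest edge leaving the tree is 0—7 (2); add 7.
Step 5: cheapest edge leaving the tree is 2—7 (1); add 2.
Step 6: cheapest edge leaving the tree is 0—6 (6); add 6.
Step 7: cheapest edge leaving the tree is 4—8 (7); add 4.
Step 8: cheapest edge leaving the tree is 1—4 (9); add 1.
The 7th edge added is 4—8.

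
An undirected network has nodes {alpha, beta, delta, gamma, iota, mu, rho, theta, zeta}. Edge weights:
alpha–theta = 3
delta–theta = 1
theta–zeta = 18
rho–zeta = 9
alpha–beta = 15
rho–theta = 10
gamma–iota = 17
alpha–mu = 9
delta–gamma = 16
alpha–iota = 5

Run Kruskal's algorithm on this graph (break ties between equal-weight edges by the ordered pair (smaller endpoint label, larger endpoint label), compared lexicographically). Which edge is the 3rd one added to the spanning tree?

Kruskal: consider edges lightest-first.
delta–theta (1): add — endpoints in different components.
alpha–theta (3): add — endpoints in different components.
alpha–iota (5): add — endpoints in different components.
alpha–mu (9): add — endpoints in different components.
rho–zeta (9): add — endpoints in different components.
rho–theta (10): add — endpoints in different components.
alpha–beta (15): add — endpoints in different components.
delta–gamma (16): add — endpoints in different components.
The 3rd edge added is alpha–iota.

alpha-iota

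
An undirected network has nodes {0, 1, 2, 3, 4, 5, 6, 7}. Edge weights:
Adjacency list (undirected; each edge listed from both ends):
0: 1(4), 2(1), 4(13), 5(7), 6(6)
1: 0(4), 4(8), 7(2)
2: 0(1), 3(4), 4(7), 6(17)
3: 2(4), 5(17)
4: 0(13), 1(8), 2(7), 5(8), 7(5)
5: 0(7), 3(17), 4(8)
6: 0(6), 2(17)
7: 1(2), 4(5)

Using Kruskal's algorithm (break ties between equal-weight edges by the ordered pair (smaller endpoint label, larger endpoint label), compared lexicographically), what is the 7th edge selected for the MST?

0-5

Sort edges by weight, then run Kruskal:
0 2 (1): add — endpoints in different components.
1 7 (2): add — endpoints in different components.
0 1 (4): add — endpoints in different components.
2 3 (4): add — endpoints in different components.
4 7 (5): add — endpoints in different components.
0 6 (6): add — endpoints in different components.
0 5 (7): add — endpoints in different components.
The 7th edge added is 0 5.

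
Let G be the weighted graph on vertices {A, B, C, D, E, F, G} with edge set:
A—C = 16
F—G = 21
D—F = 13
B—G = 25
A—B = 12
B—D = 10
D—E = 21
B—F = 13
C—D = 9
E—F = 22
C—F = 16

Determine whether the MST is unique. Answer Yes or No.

Kruskal's algorithm — process edges by increasing weight (ties by edge label):
C—D (9): add — endpoints in different components.
B—D (10): add — endpoints in different components.
A—B (12): add — endpoints in different components.
B—F (13): add — endpoints in different components.
D—F (13): skip — D and F already connected.
A—C (16): skip — A and C already connected.
C—F (16): skip — C and F already connected.
D—E (21): add — endpoints in different components.
F—G (21): add — endpoints in different components.
Non-tree edge D—F has weight 13, equal to the heaviest edge on its tree cycle — swapping gives another MST of the same weight. Not unique.

No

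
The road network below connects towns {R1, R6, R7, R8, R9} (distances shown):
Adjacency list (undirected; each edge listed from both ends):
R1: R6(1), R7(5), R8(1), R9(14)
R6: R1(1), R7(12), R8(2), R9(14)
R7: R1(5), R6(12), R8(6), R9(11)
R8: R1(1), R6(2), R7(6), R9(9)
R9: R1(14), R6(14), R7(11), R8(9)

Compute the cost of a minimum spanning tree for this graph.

16

Sort edges by weight, then run Kruskal:
R1-R6 (1): add. Components now {R8} {R7} {R9} {R1,R6}
R1-R8 (1): add. Components now {R1,R6,R8} {R7} {R9}
R6-R8 (2): skip — R8 and R6 already connected.
R1-R7 (5): add. Components now {R1,R6,R7,R8} {R9}
R7-R8 (6): skip — R8 and R7 already connected.
R8-R9 (9): add. Components now {R1,R6,R7,R8,R9}
MST edges: R1-R6, R1-R8, R1-R7, R8-R9; total weight 1+1+5+9 = 16.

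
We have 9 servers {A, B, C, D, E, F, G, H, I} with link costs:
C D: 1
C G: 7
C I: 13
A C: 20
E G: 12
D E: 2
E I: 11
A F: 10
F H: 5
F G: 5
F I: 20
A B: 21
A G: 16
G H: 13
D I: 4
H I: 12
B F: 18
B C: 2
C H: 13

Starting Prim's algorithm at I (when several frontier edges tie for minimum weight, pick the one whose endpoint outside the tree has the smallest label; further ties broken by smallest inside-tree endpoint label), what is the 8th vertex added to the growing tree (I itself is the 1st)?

Grow the tree from I using Prim:
Step 1: cheapest edge leaving the tree is D I (4); add D.
Step 2: cheapest edge leaving the tree is C D (1); add C.
Step 3: cheapest edge leaving the tree is B C (2); add B.
Step 4: cheapest edge leaving the tree is D E (2); add E.
Step 5: cheapest edge leaving the tree is C G (7); add G.
Step 6: cheapest edge leaving the tree is F G (5); add F.
Step 7: cheapest edge leaving the tree is F H (5); add H.
Step 8: cheapest edge leaving the tree is A F (10); add A.
Vertex order: I, D, C, B, E, G, F, H, A. The 8th vertex is H.

H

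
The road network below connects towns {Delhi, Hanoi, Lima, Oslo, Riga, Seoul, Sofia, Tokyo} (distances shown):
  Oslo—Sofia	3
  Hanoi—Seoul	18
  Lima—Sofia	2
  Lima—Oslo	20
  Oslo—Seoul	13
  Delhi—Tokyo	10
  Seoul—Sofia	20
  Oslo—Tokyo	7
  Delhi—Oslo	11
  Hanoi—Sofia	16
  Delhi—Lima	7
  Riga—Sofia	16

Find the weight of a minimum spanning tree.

64

Sort edges by weight, then run Kruskal:
Lima—Sofia (2): add — endpoints in different components.
Oslo—Sofia (3): add — endpoints in different components.
Delhi—Lima (7): add — endpoints in different components.
Oslo—Tokyo (7): add — endpoints in different components.
Delhi—Tokyo (10): skip — Delhi and Tokyo already connected.
Delhi—Oslo (11): skip — Oslo and Delhi already connected.
Oslo—Seoul (13): add — endpoints in different components.
Hanoi—Sofia (16): add — endpoints in different components.
Riga—Sofia (16): add — endpoints in different components.
MST edges: Lima—Sofia, Oslo—Sofia, Delhi—Lima, Oslo—Tokyo, Oslo—Seoul, Hanoi—Sofia, Riga—Sofia; total weight 2+3+7+7+13+16+16 = 64.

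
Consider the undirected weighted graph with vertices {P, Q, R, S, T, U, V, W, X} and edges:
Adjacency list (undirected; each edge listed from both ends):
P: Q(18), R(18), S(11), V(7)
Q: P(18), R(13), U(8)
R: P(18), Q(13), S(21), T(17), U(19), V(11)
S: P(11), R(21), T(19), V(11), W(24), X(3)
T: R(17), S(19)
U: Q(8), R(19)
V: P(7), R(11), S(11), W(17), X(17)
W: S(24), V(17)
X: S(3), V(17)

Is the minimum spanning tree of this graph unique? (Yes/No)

Kruskal's algorithm — process edges by increasing weight (ties by edge label):
S–X (3): add — endpoints in different components.
P–V (7): add — endpoints in different components.
Q–U (8): add — endpoints in different components.
P–S (11): add — endpoints in different components.
R–V (11): add — endpoints in different components.
S–V (11): skip — V and S already connected.
Q–R (13): add — endpoints in different components.
R–T (17): add — endpoints in different components.
V–W (17): add — endpoints in different components.
Non-tree edge S–V has weight 11, equal to the heaviest edge on its tree cycle — swapping gives another MST of the same weight. Not unique.

No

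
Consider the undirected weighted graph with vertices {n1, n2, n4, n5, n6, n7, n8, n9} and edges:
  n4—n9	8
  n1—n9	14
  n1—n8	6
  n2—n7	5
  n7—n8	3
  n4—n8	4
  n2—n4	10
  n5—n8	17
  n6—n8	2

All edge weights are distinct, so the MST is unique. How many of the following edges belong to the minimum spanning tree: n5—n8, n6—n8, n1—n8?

3

Kruskal's algorithm — process edges by increasing weight (ties by edge label):
n6—n8 (2): add — endpoints in different components.
n7—n8 (3): add — endpoints in different components.
n4—n8 (4): add — endpoints in different components.
n2—n7 (5): add — endpoints in different components.
n1—n8 (6): add — endpoints in different components.
n4—n9 (8): add — endpoints in different components.
n2—n4 (10): skip — n2 and n4 already connected.
n1—n9 (14): skip — n9 and n1 already connected.
n5—n8 (17): add — endpoints in different components.
MST edge set: {n6—n8, n7—n8, n4—n8, n2—n7, n1—n8, n4—n9, n5—n8}.
Of the listed edges, {n5—n8, n6—n8, n1—n8} are in the MST → 3.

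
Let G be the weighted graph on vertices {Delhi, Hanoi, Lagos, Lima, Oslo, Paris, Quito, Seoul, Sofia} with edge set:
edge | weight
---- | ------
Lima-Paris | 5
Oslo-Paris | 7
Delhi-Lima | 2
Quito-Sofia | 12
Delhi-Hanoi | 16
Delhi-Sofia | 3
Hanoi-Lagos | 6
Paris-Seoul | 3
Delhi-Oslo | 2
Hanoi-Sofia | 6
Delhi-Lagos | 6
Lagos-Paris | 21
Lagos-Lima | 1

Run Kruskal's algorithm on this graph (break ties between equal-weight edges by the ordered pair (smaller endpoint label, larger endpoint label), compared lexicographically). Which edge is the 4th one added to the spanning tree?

Delhi-Sofia

Kruskal's algorithm — process edges by increasing weight (ties by edge label):
Lagos-Lima (1): add — endpoints in different components.
Delhi-Lima (2): add — endpoints in different components.
Delhi-Oslo (2): add — endpoints in different components.
Delhi-Sofia (3): add — endpoints in different components.
Paris-Seoul (3): add — endpoints in different components.
Lima-Paris (5): add — endpoints in different components.
Delhi-Lagos (6): skip — Delhi and Lagos already connected.
Hanoi-Lagos (6): add — endpoints in different components.
Hanoi-Sofia (6): skip — Hanoi and Sofia already connected.
Oslo-Paris (7): skip — Paris and Oslo already connected.
Quito-Sofia (12): add — endpoints in different components.
The 4th edge added is Delhi-Sofia.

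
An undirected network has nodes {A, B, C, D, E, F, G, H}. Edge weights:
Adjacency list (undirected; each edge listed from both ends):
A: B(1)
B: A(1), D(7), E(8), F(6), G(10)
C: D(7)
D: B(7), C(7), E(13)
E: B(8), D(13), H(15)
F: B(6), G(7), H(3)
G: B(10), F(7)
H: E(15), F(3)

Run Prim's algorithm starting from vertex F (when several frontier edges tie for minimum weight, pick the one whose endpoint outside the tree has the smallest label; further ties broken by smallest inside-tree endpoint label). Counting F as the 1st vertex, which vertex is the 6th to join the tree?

Prim's algorithm from F:
Step 1: cheapest edge leaving the tree is F—H (3); add H.
Step 2: cheapest edge leaving the tree is B—F (6); add B.
Step 3: cheapest edge leaving the tree is A—B (1); add A.
Step 4: cheapest edge leaving the tree is B—D (7); add D.
Step 5: cheapest edge leaving the tree is C—D (7); add C.
Step 6: cheapest edge leaving the tree is F—G (7); add G.
Step 7: cheapest edge leaving the tree is B—E (8); add E.
Vertex order: F, H, B, A, D, C, G, E. The 6th vertex is C.

C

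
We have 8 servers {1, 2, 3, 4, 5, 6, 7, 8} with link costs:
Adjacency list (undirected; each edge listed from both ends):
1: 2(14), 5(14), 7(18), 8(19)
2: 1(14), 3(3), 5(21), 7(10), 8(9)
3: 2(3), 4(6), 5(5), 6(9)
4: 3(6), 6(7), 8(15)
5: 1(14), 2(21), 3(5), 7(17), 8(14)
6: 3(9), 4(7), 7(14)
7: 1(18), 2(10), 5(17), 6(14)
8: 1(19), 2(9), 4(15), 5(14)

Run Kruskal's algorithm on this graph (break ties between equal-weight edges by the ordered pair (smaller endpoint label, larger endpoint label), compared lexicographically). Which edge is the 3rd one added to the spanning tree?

3-4

Kruskal's algorithm — process edges by increasing weight (ties by edge label):
2–3 (3): add — endpoints in different components.
3–5 (5): add — endpoints in different components.
3–4 (6): add — endpoints in different components.
4–6 (7): add — endpoints in different components.
2–8 (9): add — endpoints in different components.
3–6 (9): skip — 3 and 6 already connected.
2–7 (10): add — endpoints in different components.
1–2 (14): add — endpoints in different components.
The 3rd edge added is 3–4.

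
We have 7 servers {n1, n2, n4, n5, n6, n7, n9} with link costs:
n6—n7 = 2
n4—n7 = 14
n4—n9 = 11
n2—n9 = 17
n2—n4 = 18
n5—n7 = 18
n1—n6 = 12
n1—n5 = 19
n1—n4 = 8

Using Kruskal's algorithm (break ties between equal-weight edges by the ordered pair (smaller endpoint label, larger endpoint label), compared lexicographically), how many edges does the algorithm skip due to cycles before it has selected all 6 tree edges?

2

Sort edges by weight, then run Kruskal:
n6—n7 (2): add — endpoints in different components.
n1—n4 (8): add — endpoints in different components.
n4—n9 (11): add — endpoints in different components.
n1—n6 (12): add — endpoints in different components.
n4—n7 (14): skip — n4 and n7 already connected.
n2—n9 (17): add — endpoints in different components.
n2—n4 (18): skip — n2 and n4 already connected.
n5—n7 (18): add — endpoints in different components.
Edges rejected before the tree was complete: 2.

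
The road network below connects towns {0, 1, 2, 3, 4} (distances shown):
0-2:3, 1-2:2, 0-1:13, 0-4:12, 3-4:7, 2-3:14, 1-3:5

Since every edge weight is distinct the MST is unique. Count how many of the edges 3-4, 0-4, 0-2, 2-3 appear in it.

2

Kruskal's algorithm — process edges by increasing weight (ties by edge label):
1-2 (2): add — endpoints in different components.
0-2 (3): add — endpoints in different components.
1-3 (5): add — endpoints in different components.
3-4 (7): add — endpoints in different components.
MST edge set: {1-2, 0-2, 1-3, 3-4}.
Of the listed edges, {3-4, 0-2} are in the MST → 2.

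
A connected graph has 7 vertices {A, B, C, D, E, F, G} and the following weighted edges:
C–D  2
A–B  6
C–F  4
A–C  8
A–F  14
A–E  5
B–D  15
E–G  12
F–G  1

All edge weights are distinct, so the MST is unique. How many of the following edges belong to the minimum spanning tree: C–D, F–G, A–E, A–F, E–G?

3

Kruskal's algorithm — process edges by increasing weight (ties by edge label):
F–G (1): add. Components now {A} {B} {C} {D} {E} {F,G}
C–D (2): add. Components now {A} {B} {C,D} {E} {F,G}
C–F (4): add. Components now {A} {B} {C,D,F,G} {E}
A–E (5): add. Components now {A,E} {B} {C,D,F,G}
A–B (6): add. Components now {A,B,E} {C,D,F,G}
A–C (8): add. Components now {A,B,C,D,E,F,G}
MST edge set: {F–G, C–D, C–F, A–E, A–B, A–C}.
Of the listed edges, {C–D, F–G, A–E} are in the MST → 3.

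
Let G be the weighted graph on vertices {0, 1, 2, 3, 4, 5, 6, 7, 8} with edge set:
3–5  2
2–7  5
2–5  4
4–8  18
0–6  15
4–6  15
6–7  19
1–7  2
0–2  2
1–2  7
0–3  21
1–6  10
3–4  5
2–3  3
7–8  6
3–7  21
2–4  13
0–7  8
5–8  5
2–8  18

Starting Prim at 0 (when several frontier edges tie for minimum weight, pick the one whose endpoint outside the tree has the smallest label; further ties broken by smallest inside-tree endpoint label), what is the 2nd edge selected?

Grow the tree from 0 using Prim:
Step 1: cheapest edge leaving the tree is 0–2 (2); add 2.
Step 2: cheapest edge leaving the tree is 2–3 (3); add 3.
Step 3: cheapest edge leaving the tree is 3–5 (2); add 5.
Step 4: cheapest edge leaving the tree is 3–4 (5); add 4.
Step 5: cheapest edge leaving the tree is 2–7 (5); add 7.
Step 6: cheapest edge leaving the tree is 1–7 (2); add 1.
Step 7: cheapest edge leaving the tree is 5–8 (5); add 8.
Step 8: cheapest edge leaving the tree is 1–6 (10); add 6.
The 2nd edge added is 2–3.

2-3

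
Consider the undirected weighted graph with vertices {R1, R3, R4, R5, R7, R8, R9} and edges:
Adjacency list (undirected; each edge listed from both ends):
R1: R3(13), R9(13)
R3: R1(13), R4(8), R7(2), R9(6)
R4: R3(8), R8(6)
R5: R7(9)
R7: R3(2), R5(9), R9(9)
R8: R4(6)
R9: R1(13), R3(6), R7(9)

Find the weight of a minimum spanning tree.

44

Grow the tree from R7 using Prim:
Step 1: frontier [R3 R7 2, R5 R7 9, R7 R9 9] → take R3 R7 (2); add R3.
Step 2: frontier [R3 R9 6, R3 R4 8, R1 R3 13, R5 R7 9, R7 R9 9] → take R3 R9 (6); add R9.
Step 3: frontier [R3 R4 8, R1 R3 13, R5 R7 9, R1 R9 13] → take R3 R4 (8); add R4.
Step 4: frontier [R1 R3 13, R4 R8 6, R5 R7 9, R1 R9 13] → take R4 R8 (6); add R8.
Step 5: frontier [R1 R3 13, R5 R7 9, R1 R9 13] → take R5 R7 (9); add R5.
Step 6: frontier [R1 R3 13, R1 R9 13] → take R1 R3 (13); add R1.
MST edges: R3 R7, R3 R9, R3 R4, R4 R8, R5 R7, R1 R3; total weight 2+6+8+6+9+13 = 44.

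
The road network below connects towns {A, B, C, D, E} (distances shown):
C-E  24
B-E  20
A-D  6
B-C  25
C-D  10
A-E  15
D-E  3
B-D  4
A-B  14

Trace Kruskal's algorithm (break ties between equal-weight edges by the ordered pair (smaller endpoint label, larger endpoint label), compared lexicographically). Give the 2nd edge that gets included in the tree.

B-D

Kruskal: consider edges lightest-first.
D-E (3): add. Components now {A} {B} {C} {D,E}
B-D (4): add. Components now {A} {B,D,E} {C}
A-D (6): add. Components now {A,B,D,E} {C}
C-D (10): add. Components now {A,B,C,D,E}
The 2nd edge added is B-D.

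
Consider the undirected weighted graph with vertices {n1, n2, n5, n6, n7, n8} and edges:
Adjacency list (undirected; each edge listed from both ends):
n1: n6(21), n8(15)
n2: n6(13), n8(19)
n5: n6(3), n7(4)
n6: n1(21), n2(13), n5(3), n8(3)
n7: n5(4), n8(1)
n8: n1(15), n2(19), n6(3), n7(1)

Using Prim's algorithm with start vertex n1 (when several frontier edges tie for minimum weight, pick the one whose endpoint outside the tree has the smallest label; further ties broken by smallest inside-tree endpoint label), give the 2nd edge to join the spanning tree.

n7-n8

Grow the tree from n1 using Prim:
Step 1: frontier [n1 n8 15, n1 n6 21] → take n1 n8 (15); add n8.
Step 2: frontier [n1 n6 21, n7 n8 1, n6 n8 3, n2 n8 19] → take n7 n8 (1); add n7.
Step 3: frontier [n1 n6 21, n5 n7 4, n6 n8 3, n2 n8 19] → take n6 n8 (3); add n6.
Step 4: frontier [n5 n6 3, n2 n6 13, n5 n7 4, n2 n8 19] → take n5 n6 (3); add n5.
Step 5: frontier [n2 n6 13, n2 n8 19] → take n2 n6 (13); add n2.
The 2nd edge added is n7 n8.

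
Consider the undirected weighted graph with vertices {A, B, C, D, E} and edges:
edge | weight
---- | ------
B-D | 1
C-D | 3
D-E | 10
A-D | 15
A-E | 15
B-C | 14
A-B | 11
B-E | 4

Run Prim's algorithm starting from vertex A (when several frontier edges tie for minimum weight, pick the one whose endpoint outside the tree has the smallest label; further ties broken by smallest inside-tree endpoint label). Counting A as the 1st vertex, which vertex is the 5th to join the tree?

E

Prim's algorithm from A:
Step 1: cheapest edge leaving the tree is A-B (11); add B.
Step 2: cheapest edge leaving the tree is B-D (1); add D.
Step 3: cheapest edge leaving the tree is C-D (3); add C.
Step 4: cheapest edge leaving the tree is B-E (4); add E.
Vertex order: A, B, D, C, E. The 5th vertex is E.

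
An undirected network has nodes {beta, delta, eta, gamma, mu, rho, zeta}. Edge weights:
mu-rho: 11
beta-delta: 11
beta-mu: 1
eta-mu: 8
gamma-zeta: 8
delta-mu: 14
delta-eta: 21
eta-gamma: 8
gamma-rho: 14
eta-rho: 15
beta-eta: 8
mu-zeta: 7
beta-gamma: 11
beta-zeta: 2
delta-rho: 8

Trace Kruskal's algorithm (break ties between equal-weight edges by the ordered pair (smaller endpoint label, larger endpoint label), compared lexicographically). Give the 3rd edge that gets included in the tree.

Kruskal: consider edges lightest-first.
beta-mu (1): add — endpoints in different components.
beta-zeta (2): add — endpoints in different components.
mu-zeta (7): skip — mu and zeta already connected.
beta-eta (8): add — endpoints in different components.
delta-rho (8): add — endpoints in different components.
eta-gamma (8): add — endpoints in different components.
eta-mu (8): skip — eta and mu already connected.
gamma-zeta (8): skip — gamma and zeta already connected.
beta-delta (11): add — endpoints in different components.
The 3rd edge added is beta-eta.

beta-eta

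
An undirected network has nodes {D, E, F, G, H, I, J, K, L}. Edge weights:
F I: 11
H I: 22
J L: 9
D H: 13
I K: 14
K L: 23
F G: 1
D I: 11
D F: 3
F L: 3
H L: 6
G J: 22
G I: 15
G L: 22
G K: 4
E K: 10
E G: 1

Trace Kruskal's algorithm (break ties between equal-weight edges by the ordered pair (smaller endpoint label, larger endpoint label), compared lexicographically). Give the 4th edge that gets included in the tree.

Kruskal's algorithm — process edges by increasing weight (ties by edge label):
E G (1): add — endpoints in different components.
F G (1): add — endpoints in different components.
D F (3): add — endpoints in different components.
F L (3): add — endpoints in different components.
G K (4): add — endpoints in different components.
H L (6): add — endpoints in different components.
J L (9): add — endpoints in different components.
E K (10): skip — E and K already connected.
D I (11): add — endpoints in different components.
The 4th edge added is F L.

F-L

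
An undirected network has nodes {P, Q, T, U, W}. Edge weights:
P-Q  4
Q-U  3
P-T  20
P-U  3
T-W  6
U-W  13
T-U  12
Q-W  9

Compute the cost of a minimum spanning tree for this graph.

Kruskal's algorithm — process edges by increasing weight (ties by edge label):
P-U (3): add. Components now {P,U} {W} {Q} {T}
Q-U (3): add. Components now {P,Q,U} {W} {T}
P-Q (4): skip — Q and P already connected.
T-W (6): add. Components now {P,Q,U} {T,W}
Q-W (9): add. Components now {P,Q,T,U,W}
MST edges: P-U, Q-U, T-W, Q-W; total weight 3+3+6+9 = 21.

21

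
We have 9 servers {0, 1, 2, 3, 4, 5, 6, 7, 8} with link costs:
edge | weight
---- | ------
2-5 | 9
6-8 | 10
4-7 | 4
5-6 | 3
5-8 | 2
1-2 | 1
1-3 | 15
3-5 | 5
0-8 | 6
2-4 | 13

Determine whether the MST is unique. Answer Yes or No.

Yes

Kruskal: consider edges lightest-first.
1-2 (1): add — endpoints in different components.
5-8 (2): add — endpoints in different components.
5-6 (3): add — endpoints in different components.
4-7 (4): add — endpoints in different components.
3-5 (5): add — endpoints in different components.
0-8 (6): add — endpoints in different components.
2-5 (9): add — endpoints in different components.
6-8 (10): skip — 6 and 8 already connected.
2-4 (13): add — endpoints in different components.
Every non-tree edge has weight strictly greater than the heaviest edge on the tree path between its endpoints, so the MST is unique.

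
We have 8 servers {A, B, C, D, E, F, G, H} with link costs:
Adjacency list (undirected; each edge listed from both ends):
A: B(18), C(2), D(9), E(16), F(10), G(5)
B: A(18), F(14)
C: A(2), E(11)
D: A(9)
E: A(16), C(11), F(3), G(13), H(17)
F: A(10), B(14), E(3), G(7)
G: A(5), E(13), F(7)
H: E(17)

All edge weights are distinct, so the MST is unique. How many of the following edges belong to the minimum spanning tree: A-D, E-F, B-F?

3

Sort edges by weight, then run Kruskal:
A-C (2): add — endpoints in different components.
E-F (3): add — endpoints in different components.
A-G (5): add — endpoints in different components.
F-G (7): add — endpoints in different components.
A-D (9): add — endpoints in different components.
A-F (10): skip — A and F already connected.
C-E (11): skip — C and E already connected.
E-G (13): skip — E and G already connected.
B-F (14): add — endpoints in different components.
A-E (16): skip — A and E already connected.
E-H (17): add — endpoints in different components.
MST edge set: {A-C, E-F, A-G, F-G, A-D, B-F, E-H}.
Of the listed edges, {A-D, E-F, B-F} are in the MST → 3.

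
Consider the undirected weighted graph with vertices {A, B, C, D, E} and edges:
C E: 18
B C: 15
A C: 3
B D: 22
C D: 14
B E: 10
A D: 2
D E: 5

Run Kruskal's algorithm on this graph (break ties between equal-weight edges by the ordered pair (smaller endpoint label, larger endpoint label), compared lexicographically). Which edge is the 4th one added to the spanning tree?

Sort edges by weight, then run Kruskal:
A D (2): add — endpoints in different components.
A C (3): add — endpoints in different components.
D E (5): add — endpoints in different components.
B E (10): add — endpoints in different components.
The 4th edge added is B E.

B-E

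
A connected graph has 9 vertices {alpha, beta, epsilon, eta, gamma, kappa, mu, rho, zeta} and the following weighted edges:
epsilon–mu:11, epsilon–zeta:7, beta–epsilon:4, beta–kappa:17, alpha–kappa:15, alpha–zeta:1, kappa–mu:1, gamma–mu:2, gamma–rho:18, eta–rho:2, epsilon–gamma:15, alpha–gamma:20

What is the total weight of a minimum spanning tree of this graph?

Grow the tree from eta using Prim:
Step 1: cheapest edge leaving the tree is eta–rho (2); add rho.
Step 2: cheapest edge leaving the tree is gamma–rho (18); add gamma.
Step 3: cheapest edge leaving the tree is gamma–mu (2); add mu.
Step 4: cheapest edge leaving the tree is kappa–mu (1); add kappa.
Step 5: cheapest edge leaving the tree is epsilon–mu (11); add epsilon.
Step 6: cheapest edge leaving the tree is beta–epsilon (4); add beta.
Step 7: cheapest edge leaving the tree is epsilon–zeta (7); add zeta.
Step 8: cheapest edge leaving the tree is alpha–zeta (1); add alpha.
MST edges: eta–rho, gamma–rho, gamma–mu, kappa–mu, epsilon–mu, beta–epsilon, epsilon–zeta, alpha–zeta; total weight 2+18+2+1+11+4+7+1 = 46.

46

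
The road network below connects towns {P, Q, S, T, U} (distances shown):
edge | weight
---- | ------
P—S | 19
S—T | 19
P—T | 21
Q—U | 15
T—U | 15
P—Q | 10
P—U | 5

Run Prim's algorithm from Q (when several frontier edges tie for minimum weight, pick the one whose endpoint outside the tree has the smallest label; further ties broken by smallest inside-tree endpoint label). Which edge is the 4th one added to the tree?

P-S

Prim, starting at Q.
Step 1: cheapest edge leaving the tree is P—Q (10); add P.
Step 2: cheapest edge leaving the tree is P—U (5); add U.
Step 3: cheapest edge leaving the tree is T—U (15); add T.
Step 4: cheapest edge leaving the tree is P—S (19); add S.
The 4th edge added is P—S.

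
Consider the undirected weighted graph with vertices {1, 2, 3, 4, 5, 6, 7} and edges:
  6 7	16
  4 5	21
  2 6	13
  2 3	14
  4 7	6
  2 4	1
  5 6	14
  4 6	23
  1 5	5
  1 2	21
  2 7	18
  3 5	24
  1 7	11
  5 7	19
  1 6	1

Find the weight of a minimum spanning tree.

38

Sort edges by weight, then run Kruskal:
1 6 (1): add. Components now {1,6} {2} {3} {4} {5} {7}
2 4 (1): add. Components now {1,6} {2,4} {3} {5} {7}
1 5 (5): add. Components now {1,5,6} {2,4} {3} {7}
4 7 (6): add. Components now {1,5,6} {2,4,7} {3}
1 7 (11): add. Components now {1,2,4,5,6,7} {3}
2 6 (13): skip — 2 and 6 already connected.
2 3 (14): add. Components now {1,2,3,4,5,6,7}
MST edges: 1 6, 2 4, 1 5, 4 7, 1 7, 2 3; total weight 1+1+5+6+11+14 = 38.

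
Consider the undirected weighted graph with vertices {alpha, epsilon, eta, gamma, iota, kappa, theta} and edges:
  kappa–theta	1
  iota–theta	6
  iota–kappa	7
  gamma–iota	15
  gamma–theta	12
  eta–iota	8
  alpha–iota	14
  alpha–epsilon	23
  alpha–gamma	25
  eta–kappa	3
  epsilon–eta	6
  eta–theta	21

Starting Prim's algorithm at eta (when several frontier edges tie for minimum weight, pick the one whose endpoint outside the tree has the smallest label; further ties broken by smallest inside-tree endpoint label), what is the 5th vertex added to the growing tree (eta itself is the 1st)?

Prim, starting at eta.
Step 1: frontier [eta–kappa 3, epsilon–eta 6, eta–iota 8, eta–theta 21] → take eta–kappa (3); add kappa.
Step 2: frontier [epsilon–eta 6, eta–iota 8, eta–theta 21, kappa–theta 1, iota–kappa 7] → take kappa–theta (1); add theta.
Step 3: frontier [epsilon–eta 6, eta–iota 8, iota–kappa 7, iota–theta 6, gamma–theta 12] → take epsilon–eta (6); add epsilon.
Step 4: frontier [alpha–epsilon 23, eta–iota 8, iota–kappa 7, iota–theta 6, gamma–theta 12] → take iota–theta (6); add iota.
Step 5: frontier [alpha–epsilon 23, alpha–iota 14, gamma–iota 15, gamma–theta 12] → take gamma–theta (12); add gamma.
Step 6: frontier [alpha–epsilon 23, alpha–gamma 25, alpha–iota 14] → take alpha–iota (14); add alpha.
Vertex order: eta, kappa, theta, epsilon, iota, gamma, alpha. The 5th vertex is iota.

iota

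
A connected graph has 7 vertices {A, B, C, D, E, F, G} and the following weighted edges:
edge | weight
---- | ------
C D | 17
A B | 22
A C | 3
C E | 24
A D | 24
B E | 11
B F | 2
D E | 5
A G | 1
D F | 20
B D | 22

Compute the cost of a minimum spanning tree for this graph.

Kruskal's algorithm — process edges by increasing weight (ties by edge label):
A G (1): add. Components now {A,G} {B} {C} {D} {E} {F}
B F (2): add. Components now {A,G} {B,F} {C} {D} {E}
A C (3): add. Components now {A,C,G} {B,F} {D} {E}
D E (5): add. Components now {A,C,G} {B,F} {D,E}
B E (11): add. Components now {A,C,G} {B,D,E,F}
C D (17): add. Components now {A,B,C,D,E,F,G}
MST edges: A G, B F, A C, D E, B E, C D; total weight 1+2+3+5+11+17 = 39.

39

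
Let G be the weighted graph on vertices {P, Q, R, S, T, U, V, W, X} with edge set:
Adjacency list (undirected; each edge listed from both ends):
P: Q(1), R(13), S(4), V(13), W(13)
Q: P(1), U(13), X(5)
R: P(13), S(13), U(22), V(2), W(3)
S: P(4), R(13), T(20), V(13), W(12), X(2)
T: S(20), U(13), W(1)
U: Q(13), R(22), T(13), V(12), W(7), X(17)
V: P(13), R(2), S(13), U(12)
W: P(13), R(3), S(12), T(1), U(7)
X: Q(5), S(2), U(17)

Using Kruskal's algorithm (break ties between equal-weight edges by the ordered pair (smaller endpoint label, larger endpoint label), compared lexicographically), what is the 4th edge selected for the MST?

S-X

Sort edges by weight, then run Kruskal:
P-Q (1): add — endpoints in different components.
T-W (1): add — endpoints in different components.
R-V (2): add — endpoints in different components.
S-X (2): add — endpoints in different components.
R-W (3): add — endpoints in different components.
P-S (4): add — endpoints in different components.
Q-X (5): skip — X and Q already connected.
U-W (7): add — endpoints in different components.
S-W (12): add — endpoints in different components.
The 4th edge added is S-X.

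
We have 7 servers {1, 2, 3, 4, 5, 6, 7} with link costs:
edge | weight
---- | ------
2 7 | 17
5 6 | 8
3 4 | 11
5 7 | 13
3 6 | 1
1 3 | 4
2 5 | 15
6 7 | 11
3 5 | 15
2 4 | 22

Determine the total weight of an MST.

50

Prim, starting at 1.
Step 1: frontier [1 3 4] → take 1 3 (4); add 3.
Step 2: frontier [3 6 1, 3 4 11, 3 5 15] → take 3 6 (1); add 6.
Step 3: frontier [3 4 11, 3 5 15, 5 6 8, 6 7 11] → take 5 6 (8); add 5.
Step 4: frontier [3 4 11, 5 7 13, 2 5 15, 6 7 11] → take 3 4 (11); add 4.
Step 5: frontier [2 4 22, 5 7 13, 2 5 15, 6 7 11] → take 6 7 (11); add 7.
Step 6: frontier [2 4 22, 2 5 15, 2 7 17] → take 2 5 (15); add 2.
MST edges: 1 3, 3 6, 5 6, 3 4, 6 7, 2 5; total weight 4+1+8+11+11+15 = 50.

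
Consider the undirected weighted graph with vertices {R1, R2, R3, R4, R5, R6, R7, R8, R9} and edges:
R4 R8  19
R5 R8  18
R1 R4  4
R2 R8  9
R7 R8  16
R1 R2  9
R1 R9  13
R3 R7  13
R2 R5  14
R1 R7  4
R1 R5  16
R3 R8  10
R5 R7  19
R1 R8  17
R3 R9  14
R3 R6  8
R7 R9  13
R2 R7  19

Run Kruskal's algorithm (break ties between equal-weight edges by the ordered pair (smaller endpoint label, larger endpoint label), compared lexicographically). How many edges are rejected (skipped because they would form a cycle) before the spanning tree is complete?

2

Kruskal's algorithm — process edges by increasing weight (ties by edge label):
R1 R4 (4): add — endpoints in different components.
R1 R7 (4): add — endpoints in different components.
R3 R6 (8): add — endpoints in different components.
R1 R2 (9): add — endpoints in different components.
R2 R8 (9): add — endpoints in different components.
R3 R8 (10): add — endpoints in different components.
R1 R9 (13): add — endpoints in different components.
R3 R7 (13): skip — R7 and R3 already connected.
R7 R9 (13): skip — R7 and R9 already connected.
R2 R5 (14): add — endpoints in different components.
Edges rejected before the tree was complete: 2.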